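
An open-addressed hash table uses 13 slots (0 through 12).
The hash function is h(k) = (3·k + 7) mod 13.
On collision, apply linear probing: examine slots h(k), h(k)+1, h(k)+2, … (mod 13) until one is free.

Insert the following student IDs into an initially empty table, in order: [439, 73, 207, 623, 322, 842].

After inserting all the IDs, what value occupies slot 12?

439 hashes to 11; slot 11 is free → place at 11.
73 hashes to 5; slot 5 is free → place at 5.
207 hashes to 4; slot 4 is free → place at 4.
623 hashes to 4; 4,5 taken → place at 6.
322 hashes to 11; 11 taken → place at 12.
842 hashes to 11; 11,12 taken → place at 0.
Table: [842, ., ., ., 207, 73, 623, ., ., ., ., 439, 322]

322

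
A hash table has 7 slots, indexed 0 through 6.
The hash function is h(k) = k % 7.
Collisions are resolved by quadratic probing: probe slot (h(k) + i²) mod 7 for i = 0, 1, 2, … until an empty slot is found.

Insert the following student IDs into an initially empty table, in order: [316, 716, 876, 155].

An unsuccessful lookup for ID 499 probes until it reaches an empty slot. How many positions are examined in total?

316 hashes to 1; slot 1 is free -> place at 1.
716 hashes to 2; slot 2 is free -> place at 2.
876 hashes to 1; 1,2 taken -> place at 5.
155 hashes to 1; 1,2,5 taken -> place at 3.
Table: [., 316, 716, 155, ., 876, .]
Lookup 499: h=2, probe 2,3,6 → slot 6 empty, not found.

3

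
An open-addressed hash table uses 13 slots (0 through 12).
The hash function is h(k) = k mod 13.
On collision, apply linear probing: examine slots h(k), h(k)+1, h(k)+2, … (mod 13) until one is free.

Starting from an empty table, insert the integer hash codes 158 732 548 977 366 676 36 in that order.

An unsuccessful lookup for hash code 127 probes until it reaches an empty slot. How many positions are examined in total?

158 hashes to 2; slot 2 is free -> place at 2.
732 hashes to 4; slot 4 is free -> place at 4.
548 hashes to 2; 2 taken -> place at 3.
977 hashes to 2; 2,3,4 taken -> place at 5.
366 hashes to 2; 2,3,4,5 taken -> place at 6.
676 hashes to 0; slot 0 is free -> place at 0.
36 hashes to 10; slot 10 is free -> place at 10.
Table: [676, ., 158, 548, 732, 977, 366, ., ., ., 36, ., .]
Lookup 127: h=10, probe 10,11 → slot 11 empty, not found.

2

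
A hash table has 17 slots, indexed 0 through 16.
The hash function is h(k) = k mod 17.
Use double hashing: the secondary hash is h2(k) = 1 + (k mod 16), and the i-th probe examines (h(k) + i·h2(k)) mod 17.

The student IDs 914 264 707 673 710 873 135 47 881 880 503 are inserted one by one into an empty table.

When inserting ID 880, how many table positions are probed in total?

Insert 914: h=13, slot 13 empty => index 13.
Insert 264: h=9, slot 9 empty => index 9.
Insert 707: h=10, slot 10 empty => index 10.
Insert 673: h=10, h2=2, slot 10 occupied => index 12.
Insert 710: h=13, h2=7, slot 13 occupied => index 3.
Insert 873: h=6, slot 6 empty => index 6.
Insert 135: h=16, slot 16 empty => index 16.
Insert 47: h=13, h2=16, slots 13,12 occupied => index 11.
Insert 881: h=14, slot 14 empty => index 14.
Insert 880: h=13, h2=1, slots 13,14 occupied => index 15.
Insert 503: h=10, h2=8, slot 10 occupied => index 1.
Table: [-, 503, -, 710, -, -, 873, -, -, 264, 707, 47, 673, 914, 881, 880, 135]

3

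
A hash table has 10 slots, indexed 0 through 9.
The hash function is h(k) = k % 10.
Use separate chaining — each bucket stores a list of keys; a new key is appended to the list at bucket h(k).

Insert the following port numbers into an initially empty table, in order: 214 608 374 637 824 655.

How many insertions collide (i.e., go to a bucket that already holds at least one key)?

2

Insert 214: h=4, bucket 4 empty -> new chain.
Insert 608: h=8, bucket 8 empty -> new chain.
Insert 374: h=4, bucket 4 nonempty -> append to chain.
Insert 637: h=7, bucket 7 empty -> new chain.
Insert 824: h=4, bucket 4 nonempty -> append to chain.
Insert 655: h=5, bucket 5 empty -> new chain.
Final buckets:
0: .
1: .
2: .
3: .
4: 214 -> 374 -> 824
5: 655
6: .
7: 637
8: 608
9: .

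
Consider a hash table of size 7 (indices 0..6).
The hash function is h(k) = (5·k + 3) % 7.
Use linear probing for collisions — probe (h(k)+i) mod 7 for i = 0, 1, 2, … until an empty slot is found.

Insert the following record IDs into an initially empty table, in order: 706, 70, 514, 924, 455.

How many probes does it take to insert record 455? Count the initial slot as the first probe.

Insert 706: h=5, slot 5 empty → index 5.
Insert 70: h=3, slot 3 empty → index 3.
Insert 514: h=4, slot 4 empty → index 4.
Insert 924: h=3, slots 3,4,5 occupied → index 6.
Insert 455: h=3, slots 3,4,5,6 occupied → index 0.
Table: [455, ∅, ∅, 70, 514, 706, 924]

5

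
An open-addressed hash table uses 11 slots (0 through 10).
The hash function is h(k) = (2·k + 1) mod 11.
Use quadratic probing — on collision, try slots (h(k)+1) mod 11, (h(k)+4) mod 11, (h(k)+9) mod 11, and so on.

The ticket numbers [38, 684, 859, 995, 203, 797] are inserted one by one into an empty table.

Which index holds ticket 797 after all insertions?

9

38 hashes to 0; slot 0 is free => place at 0.
684 hashes to 5; slot 5 is free => place at 5.
859 hashes to 3; slot 3 is free => place at 3.
995 hashes to 0; 0 taken => place at 1.
203 hashes to 0; 0,1 taken => place at 4.
797 hashes to 0; 0,1,4 taken => place at 9.
Table: [38, 995, -, 859, 203, 684, -, -, -, 797, -]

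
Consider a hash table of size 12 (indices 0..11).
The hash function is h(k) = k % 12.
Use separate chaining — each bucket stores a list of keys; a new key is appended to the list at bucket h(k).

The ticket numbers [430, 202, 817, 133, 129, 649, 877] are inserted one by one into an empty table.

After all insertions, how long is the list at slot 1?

4

430 -> bucket 10
202 -> bucket 10 (collision)
817 -> bucket 1
133 -> bucket 1 (collision)
129 -> bucket 9
649 -> bucket 1 (collision)
877 -> bucket 1 (collision)
Final buckets:
0: -
1: 817 -> 133 -> 649 -> 877
2: -
3: -
4: -
5: -
6: -
7: -
8: -
9: 129
10: 430 -> 202
11: -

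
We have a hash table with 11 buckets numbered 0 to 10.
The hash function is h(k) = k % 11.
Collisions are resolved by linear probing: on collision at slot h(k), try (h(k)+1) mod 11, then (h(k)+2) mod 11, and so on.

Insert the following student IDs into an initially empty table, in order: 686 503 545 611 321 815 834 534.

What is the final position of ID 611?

7

686: h=4 → slot 4
503: h=8 → slot 8
545: h=6 → slot 6
611: h=6, probe 6,7 → slot 7
321: h=2 → slot 2
815: h=1 → slot 1
834: h=9 → slot 9
534: h=6, probe 6,7,8,9,10 → slot 10
Table: [_, 815, 321, _, 686, _, 545, 611, 503, 834, 534]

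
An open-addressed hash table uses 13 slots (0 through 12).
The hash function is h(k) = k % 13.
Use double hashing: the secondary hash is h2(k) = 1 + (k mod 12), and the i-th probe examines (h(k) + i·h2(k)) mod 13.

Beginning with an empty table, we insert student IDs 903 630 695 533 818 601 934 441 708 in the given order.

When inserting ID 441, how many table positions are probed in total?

2

Insert 903: h=6, slot 6 empty → index 6.
Insert 630: h=6, h2=7, slot 6 occupied → index 0.
Insert 695: h=6, h2=12, slot 6 occupied → index 5.
Insert 533: h=0, h2=6, slots 0,6 occupied → index 12.
Insert 818: h=12, h2=3, slot 12 occupied → index 2.
Insert 601: h=3, slot 3 empty → index 3.
Insert 934: h=11, slot 11 empty → index 11.
Insert 441: h=12, h2=10, slot 12 occupied → index 9.
Insert 708: h=6, h2=1, slot 6 occupied → index 7.
Table: [630, -, 818, 601, -, 695, 903, 708, -, 441, -, 934, 533]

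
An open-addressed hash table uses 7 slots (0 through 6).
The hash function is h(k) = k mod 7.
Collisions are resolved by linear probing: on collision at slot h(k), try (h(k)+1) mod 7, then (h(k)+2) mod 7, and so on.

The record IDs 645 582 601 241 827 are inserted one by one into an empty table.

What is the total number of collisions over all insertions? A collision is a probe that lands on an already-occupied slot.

645 hashes to 1; slot 1 is free -> place at 1.
582 hashes to 1; 1 taken -> place at 2.
601 hashes to 6; slot 6 is free -> place at 6.
241 hashes to 3; slot 3 is free -> place at 3.
827 hashes to 1; 1,2,3 taken -> place at 4.
Table: [∅, 645, 582, 241, 827, ∅, 601]

4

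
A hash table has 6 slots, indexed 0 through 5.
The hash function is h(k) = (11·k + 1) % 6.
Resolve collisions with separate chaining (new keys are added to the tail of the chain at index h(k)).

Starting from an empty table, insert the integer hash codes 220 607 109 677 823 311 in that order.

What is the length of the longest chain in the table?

3

220 -> bucket 3
607 -> bucket 0
109 -> bucket 0 (collision)
677 -> bucket 2
823 -> bucket 0 (collision)
311 -> bucket 2 (collision)
Final buckets:
0: 607 -> 109 -> 823
1: —
2: 677 -> 311
3: 220
4: —
5: —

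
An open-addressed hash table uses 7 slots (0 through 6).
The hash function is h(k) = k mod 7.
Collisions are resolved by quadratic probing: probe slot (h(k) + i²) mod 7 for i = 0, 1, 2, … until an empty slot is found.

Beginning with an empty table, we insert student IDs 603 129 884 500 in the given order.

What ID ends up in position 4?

500

Insert 603: h=1, slot 1 empty => index 1.
Insert 129: h=3, slot 3 empty => index 3.
Insert 884: h=2, slot 2 empty => index 2.
Insert 500: h=3, slot 3 occupied => index 4.
Table: [_, 603, 884, 129, 500, _, _]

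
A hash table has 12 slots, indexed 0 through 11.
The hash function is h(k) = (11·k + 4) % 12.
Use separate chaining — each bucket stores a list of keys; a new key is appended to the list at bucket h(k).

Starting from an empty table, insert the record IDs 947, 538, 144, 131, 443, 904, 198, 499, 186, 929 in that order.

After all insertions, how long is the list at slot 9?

1

Insert 947: h=5, bucket 5 empty → new chain.
Insert 538: h=6, bucket 6 empty → new chain.
Insert 144: h=4, bucket 4 empty → new chain.
Insert 131: h=5, bucket 5 nonempty → append to chain.
Insert 443: h=5, bucket 5 nonempty → append to chain.
Insert 904: h=0, bucket 0 empty → new chain.
Insert 198: h=10, bucket 10 empty → new chain.
Insert 499: h=9, bucket 9 empty → new chain.
Insert 186: h=10, bucket 10 nonempty → append to chain.
Insert 929: h=11, bucket 11 empty → new chain.
Final buckets:
0: 904
1: .
2: .
3: .
4: 144
5: 947 -> 131 -> 443
6: 538
7: .
8: .
9: 499
10: 198 -> 186
11: 929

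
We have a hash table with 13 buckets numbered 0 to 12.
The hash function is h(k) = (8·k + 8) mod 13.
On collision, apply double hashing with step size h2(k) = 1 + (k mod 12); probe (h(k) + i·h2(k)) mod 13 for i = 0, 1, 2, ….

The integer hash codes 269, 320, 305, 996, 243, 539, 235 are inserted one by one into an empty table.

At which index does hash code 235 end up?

Insert 269: h=2, slot 2 empty => index 2.
Insert 320: h=7, slot 7 empty => index 7.
Insert 305: h=4, slot 4 empty => index 4.
Insert 996: h=7, h2=1, slot 7 occupied => index 8.
Insert 243: h=2, h2=4, slot 2 occupied => index 6.
Insert 539: h=4, h2=12, slot 4 occupied => index 3.
Insert 235: h=3, h2=8, slot 3 occupied => index 11.
Table: [∅, ∅, 269, 539, 305, ∅, 243, 320, 996, ∅, ∅, 235, ∅]

11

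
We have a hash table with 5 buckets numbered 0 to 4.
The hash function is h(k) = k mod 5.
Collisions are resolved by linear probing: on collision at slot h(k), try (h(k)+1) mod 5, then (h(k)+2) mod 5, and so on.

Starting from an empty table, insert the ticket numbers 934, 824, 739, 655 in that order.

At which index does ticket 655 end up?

934: h=4 -> slot 4
824: h=4, probe 4,0 -> slot 0
739: h=4, probe 4,0,1 -> slot 1
655: h=0, probe 0,1,2 -> slot 2
Table: [824, 739, 655, ., 934]

2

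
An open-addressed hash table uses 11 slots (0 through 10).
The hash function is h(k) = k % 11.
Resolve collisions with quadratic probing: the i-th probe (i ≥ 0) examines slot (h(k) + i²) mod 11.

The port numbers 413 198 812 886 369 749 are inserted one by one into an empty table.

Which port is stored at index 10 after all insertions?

Insert 413: h=6, slot 6 empty -> index 6.
Insert 198: h=0, slot 0 empty -> index 0.
Insert 812: h=9, slot 9 empty -> index 9.
Insert 886: h=6, slot 6 occupied -> index 7.
Insert 369: h=6, slots 6,7 occupied -> index 10.
Insert 749: h=1, slot 1 empty -> index 1.
Table: [198, 749, -, -, -, -, 413, 886, -, 812, 369]

369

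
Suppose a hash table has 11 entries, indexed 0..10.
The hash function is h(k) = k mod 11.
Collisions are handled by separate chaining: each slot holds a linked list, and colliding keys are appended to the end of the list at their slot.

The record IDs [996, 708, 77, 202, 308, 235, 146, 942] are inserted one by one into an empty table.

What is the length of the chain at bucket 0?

2

Insert 996: h=6, bucket 6 empty -> new chain.
Insert 708: h=4, bucket 4 empty -> new chain.
Insert 77: h=0, bucket 0 empty -> new chain.
Insert 202: h=4, bucket 4 nonempty -> append to chain.
Insert 308: h=0, bucket 0 nonempty -> append to chain.
Insert 235: h=4, bucket 4 nonempty -> append to chain.
Insert 146: h=3, bucket 3 empty -> new chain.
Insert 942: h=7, bucket 7 empty -> new chain.
Final buckets:
0: 77 -> 308
1: .
2: .
3: 146
4: 708 -> 202 -> 235
5: .
6: 996
7: 942
8: .
9: .
10: .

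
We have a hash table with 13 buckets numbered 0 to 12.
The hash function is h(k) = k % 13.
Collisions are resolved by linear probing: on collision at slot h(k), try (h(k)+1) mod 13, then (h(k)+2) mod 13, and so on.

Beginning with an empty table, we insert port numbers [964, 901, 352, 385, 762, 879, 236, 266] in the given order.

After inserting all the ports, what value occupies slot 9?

762

964: h=2 → slot 2
901: h=4 → slot 4
352: h=1 → slot 1
385: h=8 → slot 8
762: h=8, probe 8,9 → slot 9
879: h=8, probe 8,9,10 → slot 10
236: h=2, probe 2,3 → slot 3
266: h=6 → slot 6
Table: [—, 352, 964, 236, 901, —, 266, —, 385, 762, 879, —, —]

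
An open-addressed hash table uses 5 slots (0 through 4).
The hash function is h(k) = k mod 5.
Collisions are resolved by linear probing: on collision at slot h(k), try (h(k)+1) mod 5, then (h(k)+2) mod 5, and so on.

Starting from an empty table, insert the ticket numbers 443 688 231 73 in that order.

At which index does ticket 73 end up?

0

443: h=3 -> slot 3
688: h=3, probe 3,4 -> slot 4
231: h=1 -> slot 1
73: h=3, probe 3,4,0 -> slot 0
Table: [73, 231, ., 443, 688]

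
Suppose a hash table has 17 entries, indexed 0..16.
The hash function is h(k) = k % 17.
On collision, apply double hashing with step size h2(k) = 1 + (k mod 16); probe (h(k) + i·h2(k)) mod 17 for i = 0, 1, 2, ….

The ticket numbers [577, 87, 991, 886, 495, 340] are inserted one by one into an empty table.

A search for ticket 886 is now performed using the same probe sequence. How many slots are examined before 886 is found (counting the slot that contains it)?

2

Insert 577: h=16, slot 16 empty => index 16.
Insert 87: h=2, slot 2 empty => index 2.
Insert 991: h=5, slot 5 empty => index 5.
Insert 886: h=2, h2=7, slot 2 occupied => index 9.
Insert 495: h=2, h2=16, slot 2 occupied => index 1.
Insert 340: h=0, slot 0 empty => index 0.
Table: [340, 495, 87, ∅, ∅, 991, ∅, ∅, ∅, 886, ∅, ∅, ∅, ∅, ∅, ∅, 577]
Lookup 886: h=2, h2=7, probe 2,9 → found at 9.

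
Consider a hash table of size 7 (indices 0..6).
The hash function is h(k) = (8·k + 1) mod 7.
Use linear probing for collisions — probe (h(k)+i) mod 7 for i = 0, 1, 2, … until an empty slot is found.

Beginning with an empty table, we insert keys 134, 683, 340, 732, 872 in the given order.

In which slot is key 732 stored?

0

134: h=2 -> slot 2
683: h=5 -> slot 5
340: h=5, probe 5,6 -> slot 6
732: h=5, probe 5,6,0 -> slot 0
872: h=5, probe 5,6,0,1 -> slot 1
Table: [732, 872, 134, ∅, ∅, 683, 340]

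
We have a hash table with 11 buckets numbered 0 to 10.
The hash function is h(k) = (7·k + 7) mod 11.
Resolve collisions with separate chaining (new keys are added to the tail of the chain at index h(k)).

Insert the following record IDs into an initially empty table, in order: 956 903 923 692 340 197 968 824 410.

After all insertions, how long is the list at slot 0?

6

956 -> bucket 0
903 -> bucket 3
923 -> bucket 0 (collision)
692 -> bucket 0 (collision)
340 -> bucket 0 (collision)
197 -> bucket 0 (collision)
968 -> bucket 7
824 -> bucket 0 (collision)
410 -> bucket 6
Final buckets:
0: 956 -> 923 -> 692 -> 340 -> 197 -> 824
1: -
2: -
3: 903
4: -
5: -
6: 410
7: 968
8: -
9: -
10: -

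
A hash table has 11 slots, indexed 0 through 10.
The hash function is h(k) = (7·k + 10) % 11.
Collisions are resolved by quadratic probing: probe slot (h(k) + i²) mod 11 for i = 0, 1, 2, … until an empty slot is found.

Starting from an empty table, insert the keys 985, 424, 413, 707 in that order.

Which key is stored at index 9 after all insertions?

Insert 985: h=8, slot 8 empty => index 8.
Insert 424: h=8, slot 8 occupied => index 9.
Insert 413: h=8, slots 8,9 occupied => index 1.
Insert 707: h=9, slot 9 occupied => index 10.
Table: [∅, 413, ∅, ∅, ∅, ∅, ∅, ∅, 985, 424, 707]

424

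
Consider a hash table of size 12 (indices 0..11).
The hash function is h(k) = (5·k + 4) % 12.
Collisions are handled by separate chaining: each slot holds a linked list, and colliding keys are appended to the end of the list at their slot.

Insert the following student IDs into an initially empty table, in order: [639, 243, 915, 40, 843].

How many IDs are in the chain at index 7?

639 → bucket 7
243 → bucket 7 (collision)
915 → bucket 7 (collision)
40 → bucket 0
843 → bucket 7 (collision)
Final buckets:
0: 40
1: -
2: -
3: -
4: -
5: -
6: -
7: 639 -> 243 -> 915 -> 843
8: -
9: -
10: -
11: -

4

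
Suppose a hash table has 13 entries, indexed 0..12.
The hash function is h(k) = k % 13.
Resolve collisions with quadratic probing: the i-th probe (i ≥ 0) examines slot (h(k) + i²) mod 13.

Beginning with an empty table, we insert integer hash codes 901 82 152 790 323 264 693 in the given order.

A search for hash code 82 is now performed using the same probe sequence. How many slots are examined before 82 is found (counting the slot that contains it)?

2

901: h=4 → slot 4
82: h=4, probe 4,5 → slot 5
152: h=9 → slot 9
790: h=10 → slot 10
323: h=11 → slot 11
264: h=4, probe 4,5,8 → slot 8
693: h=4, probe 4,5,8,0 → slot 0
Table: [693, ., ., ., 901, 82, ., ., 264, 152, 790, 323, .]
Lookup 82: h=4, probe 4,5 → found at 5.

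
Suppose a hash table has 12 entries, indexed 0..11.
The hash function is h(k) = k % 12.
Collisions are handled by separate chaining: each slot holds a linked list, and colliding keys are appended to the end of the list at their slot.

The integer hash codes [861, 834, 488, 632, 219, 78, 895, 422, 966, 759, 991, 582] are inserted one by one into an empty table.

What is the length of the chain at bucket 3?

2

Insert 861: h=9, bucket 9 empty → new chain.
Insert 834: h=6, bucket 6 empty → new chain.
Insert 488: h=8, bucket 8 empty → new chain.
Insert 632: h=8, bucket 8 nonempty → append to chain.
Insert 219: h=3, bucket 3 empty → new chain.
Insert 78: h=6, bucket 6 nonempty → append to chain.
Insert 895: h=7, bucket 7 empty → new chain.
Insert 422: h=2, bucket 2 empty → new chain.
Insert 966: h=6, bucket 6 nonempty → append to chain.
Insert 759: h=3, bucket 3 nonempty → append to chain.
Insert 991: h=7, bucket 7 nonempty → append to chain.
Insert 582: h=6, bucket 6 nonempty → append to chain.
Final buckets:
0: -
1: -
2: 422
3: 219 -> 759
4: -
5: -
6: 834 -> 78 -> 966 -> 582
7: 895 -> 991
8: 488 -> 632
9: 861
10: -
11: -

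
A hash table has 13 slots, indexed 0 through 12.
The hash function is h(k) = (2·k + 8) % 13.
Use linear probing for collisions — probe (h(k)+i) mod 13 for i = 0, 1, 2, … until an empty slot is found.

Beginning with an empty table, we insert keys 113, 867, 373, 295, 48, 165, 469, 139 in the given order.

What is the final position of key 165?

113 hashes to 0; slot 0 is free => place at 0.
867 hashes to 0; 0 taken => place at 1.
373 hashes to 0; 0,1 taken => place at 2.
295 hashes to 0; 0,1,2 taken => place at 3.
48 hashes to 0; 0,1,2,3 taken => place at 4.
165 hashes to 0; 0,1,2,3,4 taken => place at 5.
469 hashes to 10; slot 10 is free => place at 10.
139 hashes to 0; 0,1,2,3,4,5 taken => place at 6.
Table: [113, 867, 373, 295, 48, 165, 139, ∅, ∅, ∅, 469, ∅, ∅]

5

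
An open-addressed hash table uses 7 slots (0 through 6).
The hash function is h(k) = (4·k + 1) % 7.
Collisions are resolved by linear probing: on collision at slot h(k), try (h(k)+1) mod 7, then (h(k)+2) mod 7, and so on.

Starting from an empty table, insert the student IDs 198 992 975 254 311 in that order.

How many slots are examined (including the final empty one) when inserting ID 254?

3

198 hashes to 2; slot 2 is free => place at 2.
992 hashes to 0; slot 0 is free => place at 0.
975 hashes to 2; 2 taken => place at 3.
254 hashes to 2; 2,3 taken => place at 4.
311 hashes to 6; slot 6 is free => place at 6.
Table: [992, ., 198, 975, 254, ., 311]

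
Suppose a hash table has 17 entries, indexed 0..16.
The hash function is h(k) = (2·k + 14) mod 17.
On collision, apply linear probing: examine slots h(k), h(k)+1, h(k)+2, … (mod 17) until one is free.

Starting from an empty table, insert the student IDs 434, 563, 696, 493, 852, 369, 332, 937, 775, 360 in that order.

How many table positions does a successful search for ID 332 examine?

Insert 434: h=15, slot 15 empty → index 15.
Insert 563: h=1, slot 1 empty → index 1.
Insert 696: h=12, slot 12 empty → index 12.
Insert 493: h=14, slot 14 empty → index 14.
Insert 852: h=1, slot 1 occupied → index 2.
Insert 369: h=4, slot 4 empty → index 4.
Insert 332: h=15, slot 15 occupied → index 16.
Insert 937: h=1, slots 1,2 occupied → index 3.
Insert 775: h=0, slot 0 empty → index 0.
Insert 360: h=3, slots 3,4 occupied → index 5.
Table: [775, 563, 852, 937, 369, 360, _, _, _, _, _, _, 696, _, 493, 434, 332]
Lookup 332: h=15, probe 15,16 → found at 16.

2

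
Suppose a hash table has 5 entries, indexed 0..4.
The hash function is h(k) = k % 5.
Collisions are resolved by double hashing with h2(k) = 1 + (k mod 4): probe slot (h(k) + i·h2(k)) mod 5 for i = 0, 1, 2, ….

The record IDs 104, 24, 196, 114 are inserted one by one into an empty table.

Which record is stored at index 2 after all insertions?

Insert 104: h=4, slot 4 empty → index 4.
Insert 24: h=4, h2=1, slot 4 occupied → index 0.
Insert 196: h=1, slot 1 empty → index 1.
Insert 114: h=4, h2=3, slot 4 occupied → index 2.
Table: [24, 196, 114, _, 104]

114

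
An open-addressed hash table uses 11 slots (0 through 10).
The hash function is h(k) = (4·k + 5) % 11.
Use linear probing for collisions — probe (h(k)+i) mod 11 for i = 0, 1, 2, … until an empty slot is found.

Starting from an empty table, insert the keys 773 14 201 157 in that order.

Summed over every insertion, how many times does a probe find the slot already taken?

6

773: h=6 => slot 6
14: h=6, probe 6,7 => slot 7
201: h=6, probe 6,7,8 => slot 8
157: h=6, probe 6,7,8,9 => slot 9
Table: [_, _, _, _, _, _, 773, 14, 201, 157, _]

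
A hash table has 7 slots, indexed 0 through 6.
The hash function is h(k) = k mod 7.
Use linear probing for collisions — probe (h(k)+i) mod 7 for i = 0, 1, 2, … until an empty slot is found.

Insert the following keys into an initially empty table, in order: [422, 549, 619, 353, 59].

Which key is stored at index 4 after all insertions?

Insert 422: h=2, slot 2 empty => index 2.
Insert 549: h=3, slot 3 empty => index 3.
Insert 619: h=3, slot 3 occupied => index 4.
Insert 353: h=3, slots 3,4 occupied => index 5.
Insert 59: h=3, slots 3,4,5 occupied => index 6.
Table: [., ., 422, 549, 619, 353, 59]

619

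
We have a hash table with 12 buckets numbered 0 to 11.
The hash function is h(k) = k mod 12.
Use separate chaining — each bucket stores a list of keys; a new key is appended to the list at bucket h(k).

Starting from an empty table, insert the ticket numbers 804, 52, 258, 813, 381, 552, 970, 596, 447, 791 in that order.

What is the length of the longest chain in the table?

2

Insert 804: h=0, bucket 0 empty → new chain.
Insert 52: h=4, bucket 4 empty → new chain.
Insert 258: h=6, bucket 6 empty → new chain.
Insert 813: h=9, bucket 9 empty → new chain.
Insert 381: h=9, bucket 9 nonempty → append to chain.
Insert 552: h=0, bucket 0 nonempty → append to chain.
Insert 970: h=10, bucket 10 empty → new chain.
Insert 596: h=8, bucket 8 empty → new chain.
Insert 447: h=3, bucket 3 empty → new chain.
Insert 791: h=11, bucket 11 empty → new chain.
Final buckets:
0: 804 -> 552
1: -
2: -
3: 447
4: 52
5: -
6: 258
7: -
8: 596
9: 813 -> 381
10: 970
11: 791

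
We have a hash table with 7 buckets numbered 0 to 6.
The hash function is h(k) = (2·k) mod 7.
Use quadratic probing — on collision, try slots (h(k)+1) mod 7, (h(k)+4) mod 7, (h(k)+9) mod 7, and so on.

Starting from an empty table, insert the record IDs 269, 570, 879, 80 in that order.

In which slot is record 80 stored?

3

269: h=6 -> slot 6
570: h=6, probe 6,0 -> slot 0
879: h=1 -> slot 1
80: h=6, probe 6,0,3 -> slot 3
Table: [570, 879, ., 80, ., ., 269]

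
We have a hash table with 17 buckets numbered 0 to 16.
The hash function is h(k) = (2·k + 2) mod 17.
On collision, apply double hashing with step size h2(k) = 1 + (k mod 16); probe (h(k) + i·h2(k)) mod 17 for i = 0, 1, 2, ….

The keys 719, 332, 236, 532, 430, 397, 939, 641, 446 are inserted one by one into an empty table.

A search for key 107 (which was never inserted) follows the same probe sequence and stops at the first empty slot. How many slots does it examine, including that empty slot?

Insert 719: h=12, slot 12 empty => index 12.
Insert 332: h=3, slot 3 empty => index 3.
Insert 236: h=15, slot 15 empty => index 15.
Insert 532: h=12, h2=5, slot 12 occupied => index 0.
Insert 430: h=12, h2=15, slot 12 occupied => index 10.
Insert 397: h=14, slot 14 empty => index 14.
Insert 939: h=10, h2=12, slot 10 occupied => index 5.
Insert 641: h=9, slot 9 empty => index 9.
Insert 446: h=10, h2=15, slot 10 occupied => index 8.
Table: [532, ∅, ∅, 332, ∅, 939, ∅, ∅, 446, 641, 430, ∅, 719, ∅, 397, 236, ∅]
Lookup 107: h=12, h2=12, probe 12,7 → slot 7 empty, not found.

2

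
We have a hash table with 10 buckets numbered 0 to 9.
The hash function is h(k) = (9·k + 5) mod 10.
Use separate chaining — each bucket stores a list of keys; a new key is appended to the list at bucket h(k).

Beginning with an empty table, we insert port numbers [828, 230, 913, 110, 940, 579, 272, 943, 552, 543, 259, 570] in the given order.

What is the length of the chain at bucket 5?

4

Insert 828: h=7, bucket 7 empty -> new chain.
Insert 230: h=5, bucket 5 empty -> new chain.
Insert 913: h=2, bucket 2 empty -> new chain.
Insert 110: h=5, bucket 5 nonempty -> append to chain.
Insert 940: h=5, bucket 5 nonempty -> append to chain.
Insert 579: h=6, bucket 6 empty -> new chain.
Insert 272: h=3, bucket 3 empty -> new chain.
Insert 943: h=2, bucket 2 nonempty -> append to chain.
Insert 552: h=3, bucket 3 nonempty -> append to chain.
Insert 543: h=2, bucket 2 nonempty -> append to chain.
Insert 259: h=6, bucket 6 nonempty -> append to chain.
Insert 570: h=5, bucket 5 nonempty -> append to chain.
Final buckets:
0: —
1: —
2: 913 -> 943 -> 543
3: 272 -> 552
4: —
5: 230 -> 110 -> 940 -> 570
6: 579 -> 259
7: 828
8: —
9: —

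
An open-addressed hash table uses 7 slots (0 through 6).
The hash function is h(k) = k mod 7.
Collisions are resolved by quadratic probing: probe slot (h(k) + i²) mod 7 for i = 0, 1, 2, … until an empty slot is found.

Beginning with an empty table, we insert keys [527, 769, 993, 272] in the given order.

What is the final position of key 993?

527: h=2 → slot 2
769: h=6 → slot 6
993: h=6, probe 6,0 → slot 0
272: h=6, probe 6,0,3 → slot 3
Table: [993, ., 527, 272, ., ., 769]

0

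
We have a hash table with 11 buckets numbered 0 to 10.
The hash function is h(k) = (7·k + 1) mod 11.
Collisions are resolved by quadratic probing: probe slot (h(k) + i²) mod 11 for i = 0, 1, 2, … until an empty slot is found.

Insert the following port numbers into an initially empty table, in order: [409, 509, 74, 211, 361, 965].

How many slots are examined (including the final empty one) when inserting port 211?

2

409 hashes to 4; slot 4 is free -> place at 4.
509 hashes to 0; slot 0 is free -> place at 0.
74 hashes to 2; slot 2 is free -> place at 2.
211 hashes to 4; 4 taken -> place at 5.
361 hashes to 9; slot 9 is free -> place at 9.
965 hashes to 2; 2 taken -> place at 3.
Table: [509, _, 74, 965, 409, 211, _, _, _, 361, _]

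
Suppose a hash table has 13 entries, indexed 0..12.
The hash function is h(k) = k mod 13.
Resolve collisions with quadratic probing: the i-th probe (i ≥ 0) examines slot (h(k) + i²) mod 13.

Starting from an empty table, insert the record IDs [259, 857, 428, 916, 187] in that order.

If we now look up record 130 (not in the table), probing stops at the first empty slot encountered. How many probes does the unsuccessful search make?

2

Insert 259: h=12, slot 12 empty → index 12.
Insert 857: h=12, slot 12 occupied → index 0.
Insert 428: h=12, slots 12,0 occupied → index 3.
Insert 916: h=6, slot 6 empty → index 6.
Insert 187: h=5, slot 5 empty → index 5.
Table: [857, -, -, 428, -, 187, 916, -, -, -, -, -, 259]
Lookup 130: h=0, probe 0,1 → slot 1 empty, not found.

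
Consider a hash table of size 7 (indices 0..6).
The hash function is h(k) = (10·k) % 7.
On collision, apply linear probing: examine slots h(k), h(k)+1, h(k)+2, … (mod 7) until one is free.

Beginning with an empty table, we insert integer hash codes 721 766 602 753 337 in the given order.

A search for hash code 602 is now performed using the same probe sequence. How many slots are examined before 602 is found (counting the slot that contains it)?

Insert 721: h=0, slot 0 empty -> index 0.
Insert 766: h=2, slot 2 empty -> index 2.
Insert 602: h=0, slot 0 occupied -> index 1.
Insert 753: h=5, slot 5 empty -> index 5.
Insert 337: h=3, slot 3 empty -> index 3.
Table: [721, 602, 766, 337, _, 753, _]
Lookup 602: h=0, probe 0,1 → found at 1.

2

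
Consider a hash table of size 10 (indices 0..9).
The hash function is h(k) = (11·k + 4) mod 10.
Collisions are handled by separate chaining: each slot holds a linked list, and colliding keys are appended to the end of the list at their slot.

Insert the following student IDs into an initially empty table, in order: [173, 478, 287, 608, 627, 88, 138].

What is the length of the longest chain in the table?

4

Insert 173: h=7, bucket 7 empty -> new chain.
Insert 478: h=2, bucket 2 empty -> new chain.
Insert 287: h=1, bucket 1 empty -> new chain.
Insert 608: h=2, bucket 2 nonempty -> append to chain.
Insert 627: h=1, bucket 1 nonempty -> append to chain.
Insert 88: h=2, bucket 2 nonempty -> append to chain.
Insert 138: h=2, bucket 2 nonempty -> append to chain.
Final buckets:
0: ∅
1: 287 -> 627
2: 478 -> 608 -> 88 -> 138
3: ∅
4: ∅
5: ∅
6: ∅
7: 173
8: ∅
9: ∅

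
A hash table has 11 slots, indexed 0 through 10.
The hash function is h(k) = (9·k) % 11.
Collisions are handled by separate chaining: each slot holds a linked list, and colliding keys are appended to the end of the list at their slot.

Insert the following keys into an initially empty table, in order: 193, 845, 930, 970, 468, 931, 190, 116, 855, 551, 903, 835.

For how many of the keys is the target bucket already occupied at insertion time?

Insert 193: h=10, bucket 10 empty -> new chain.
Insert 845: h=4, bucket 4 empty -> new chain.
Insert 930: h=10, bucket 10 nonempty -> append to chain.
Insert 970: h=7, bucket 7 empty -> new chain.
Insert 468: h=10, bucket 10 nonempty -> append to chain.
Insert 931: h=8, bucket 8 empty -> new chain.
Insert 190: h=5, bucket 5 empty -> new chain.
Insert 116: h=10, bucket 10 nonempty -> append to chain.
Insert 855: h=6, bucket 6 empty -> new chain.
Insert 551: h=9, bucket 9 empty -> new chain.
Insert 903: h=9, bucket 9 nonempty -> append to chain.
Insert 835: h=2, bucket 2 empty -> new chain.
Final buckets:
0: .
1: .
2: 835
3: .
4: 845
5: 190
6: 855
7: 970
8: 931
9: 551 -> 903
10: 193 -> 930 -> 468 -> 116

4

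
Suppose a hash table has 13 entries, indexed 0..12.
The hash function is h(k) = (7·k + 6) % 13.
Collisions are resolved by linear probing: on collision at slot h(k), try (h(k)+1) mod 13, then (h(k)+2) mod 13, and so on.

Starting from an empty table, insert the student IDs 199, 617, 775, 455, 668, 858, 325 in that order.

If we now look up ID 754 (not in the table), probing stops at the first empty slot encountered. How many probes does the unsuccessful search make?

7

199: h=8 -> slot 8
617: h=9 -> slot 9
775: h=10 -> slot 10
455: h=6 -> slot 6
668: h=2 -> slot 2
858: h=6, probe 6,7 -> slot 7
325: h=6, probe 6,7,8,9,10,11 -> slot 11
Table: [∅, ∅, 668, ∅, ∅, ∅, 455, 858, 199, 617, 775, 325, ∅]
Lookup 754: h=6, probe 6,7,8,9,10,11,12 → slot 12 empty, not found.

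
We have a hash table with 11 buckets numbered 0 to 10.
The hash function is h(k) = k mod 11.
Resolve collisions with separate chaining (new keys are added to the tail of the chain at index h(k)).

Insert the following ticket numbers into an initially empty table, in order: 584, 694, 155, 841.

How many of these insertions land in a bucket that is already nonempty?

2

Insert 584: h=1, bucket 1 empty → new chain.
Insert 694: h=1, bucket 1 nonempty → append to chain.
Insert 155: h=1, bucket 1 nonempty → append to chain.
Insert 841: h=5, bucket 5 empty → new chain.
Final buckets:
0: —
1: 584 -> 694 -> 155
2: —
3: —
4: —
5: 841
6: —
7: —
8: —
9: —
10: —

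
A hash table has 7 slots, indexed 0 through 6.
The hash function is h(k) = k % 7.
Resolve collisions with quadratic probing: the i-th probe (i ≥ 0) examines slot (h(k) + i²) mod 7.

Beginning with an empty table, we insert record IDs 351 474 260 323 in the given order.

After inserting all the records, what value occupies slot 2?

260

351 hashes to 1; slot 1 is free → place at 1.
474 hashes to 5; slot 5 is free → place at 5.
260 hashes to 1; 1 taken → place at 2.
323 hashes to 1; 1,2,5 taken → place at 3.
Table: [., 351, 260, 323, ., 474, .]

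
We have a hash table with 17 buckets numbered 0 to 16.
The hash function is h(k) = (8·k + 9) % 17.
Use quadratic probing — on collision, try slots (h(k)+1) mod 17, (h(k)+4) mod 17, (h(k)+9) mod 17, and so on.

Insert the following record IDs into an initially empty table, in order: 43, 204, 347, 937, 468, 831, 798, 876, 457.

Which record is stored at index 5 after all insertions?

43: h=13 => slot 13
204: h=9 => slot 9
347: h=14 => slot 14
937: h=8 => slot 8
468: h=13, probe 13,14,0 => slot 0
831: h=10 => slot 10
798: h=1 => slot 1
876: h=13, probe 13,14,0,5 => slot 5
457: h=10, probe 10,11 => slot 11
Table: [468, 798, _, _, _, 876, _, _, 937, 204, 831, 457, _, 43, 347, _, _]

876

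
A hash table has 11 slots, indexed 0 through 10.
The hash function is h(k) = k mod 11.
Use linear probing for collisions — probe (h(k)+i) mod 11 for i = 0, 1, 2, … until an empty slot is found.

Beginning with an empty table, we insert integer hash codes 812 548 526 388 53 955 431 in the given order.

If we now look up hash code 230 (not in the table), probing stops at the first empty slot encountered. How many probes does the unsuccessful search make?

812: h=9 → slot 9
548: h=9, probe 9,10 → slot 10
526: h=9, probe 9,10,0 → slot 0
388: h=3 → slot 3
53: h=9, probe 9,10,0,1 → slot 1
955: h=9, probe 9,10,0,1,2 → slot 2
431: h=2, probe 2,3,4 → slot 4
Table: [526, 53, 955, 388, 431, —, —, —, —, 812, 548]
Lookup 230: h=10, probe 10,0,1,2,3,4,5 → slot 5 empty, not found.

7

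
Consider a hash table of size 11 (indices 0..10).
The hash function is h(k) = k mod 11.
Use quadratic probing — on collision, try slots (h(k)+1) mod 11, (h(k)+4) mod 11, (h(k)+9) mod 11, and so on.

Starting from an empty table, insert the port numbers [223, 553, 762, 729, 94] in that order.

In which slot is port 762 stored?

7

Insert 223: h=3, slot 3 empty -> index 3.
Insert 553: h=3, slot 3 occupied -> index 4.
Insert 762: h=3, slots 3,4 occupied -> index 7.
Insert 729: h=3, slots 3,4,7 occupied -> index 1.
Insert 94: h=6, slot 6 empty -> index 6.
Table: [_, 729, _, 223, 553, _, 94, 762, _, _, _]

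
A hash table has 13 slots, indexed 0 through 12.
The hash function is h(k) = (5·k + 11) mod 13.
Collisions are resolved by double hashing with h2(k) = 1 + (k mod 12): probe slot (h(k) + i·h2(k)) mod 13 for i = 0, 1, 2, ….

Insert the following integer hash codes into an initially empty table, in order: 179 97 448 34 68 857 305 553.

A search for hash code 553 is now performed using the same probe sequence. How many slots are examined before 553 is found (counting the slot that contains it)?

179 hashes to 9; slot 9 is free → place at 9.
97 hashes to 2; slot 2 is free → place at 2.
448 hashes to 2, h2=5; 2 taken → place at 7.
34 hashes to 12; slot 12 is free → place at 12.
68 hashes to 0; slot 0 is free → place at 0.
857 hashes to 6; slot 6 is free → place at 6.
305 hashes to 2, h2=6; 2 taken → place at 8.
553 hashes to 7, h2=2; 7,9 taken → place at 11.
Table: [68, ∅, 97, ∅, ∅, ∅, 857, 448, 305, 179, ∅, 553, 34]
Lookup 553: h=7, h2=2, probe 7,9,11 → found at 11.

3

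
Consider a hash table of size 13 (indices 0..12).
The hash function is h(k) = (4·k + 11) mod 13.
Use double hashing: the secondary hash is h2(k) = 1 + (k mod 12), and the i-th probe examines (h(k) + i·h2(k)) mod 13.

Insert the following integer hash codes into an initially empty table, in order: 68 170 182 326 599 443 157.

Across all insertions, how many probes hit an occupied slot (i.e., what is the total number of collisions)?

5

68 hashes to 10; slot 10 is free => place at 10.
170 hashes to 2; slot 2 is free => place at 2.
182 hashes to 11; slot 11 is free => place at 11.
326 hashes to 2, h2=3; 2 taken => place at 5.
599 hashes to 2, h2=12; 2 taken => place at 1.
443 hashes to 2, h2=12; 2,1 taken => place at 0.
157 hashes to 2, h2=2; 2 taken => place at 4.
Table: [443, 599, 170, _, 157, 326, _, _, _, _, 68, 182, _]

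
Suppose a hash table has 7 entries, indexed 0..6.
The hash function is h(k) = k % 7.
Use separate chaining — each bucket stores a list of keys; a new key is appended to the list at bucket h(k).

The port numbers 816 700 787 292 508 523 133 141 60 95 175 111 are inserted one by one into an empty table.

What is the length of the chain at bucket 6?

816 -> bucket 4
700 -> bucket 0
787 -> bucket 3
292 -> bucket 5
508 -> bucket 4 (collision)
523 -> bucket 5 (collision)
133 -> bucket 0 (collision)
141 -> bucket 1
60 -> bucket 4 (collision)
95 -> bucket 4 (collision)
175 -> bucket 0 (collision)
111 -> bucket 6
Final buckets:
0: 700 -> 133 -> 175
1: 141
2: —
3: 787
4: 816 -> 508 -> 60 -> 95
5: 292 -> 523
6: 111

1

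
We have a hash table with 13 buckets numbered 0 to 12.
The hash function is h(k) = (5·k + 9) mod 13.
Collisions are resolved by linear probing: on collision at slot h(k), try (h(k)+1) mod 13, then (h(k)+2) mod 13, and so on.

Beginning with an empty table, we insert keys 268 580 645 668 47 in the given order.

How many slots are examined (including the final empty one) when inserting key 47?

4

268 hashes to 10; slot 10 is free -> place at 10.
580 hashes to 10; 10 taken -> place at 11.
645 hashes to 10; 10,11 taken -> place at 12.
668 hashes to 8; slot 8 is free -> place at 8.
47 hashes to 10; 10,11,12 taken -> place at 0.
Table: [47, —, —, —, —, —, —, —, 668, —, 268, 580, 645]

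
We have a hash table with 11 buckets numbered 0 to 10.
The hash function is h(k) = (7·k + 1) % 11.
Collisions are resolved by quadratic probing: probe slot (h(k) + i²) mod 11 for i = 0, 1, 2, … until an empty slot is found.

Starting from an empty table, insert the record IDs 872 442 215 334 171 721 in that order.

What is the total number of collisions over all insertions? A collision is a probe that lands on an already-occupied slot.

5

Insert 872: h=0, slot 0 empty -> index 0.
Insert 442: h=4, slot 4 empty -> index 4.
Insert 215: h=10, slot 10 empty -> index 10.
Insert 334: h=7, slot 7 empty -> index 7.
Insert 171: h=10, slots 10,0 occupied -> index 3.
Insert 721: h=10, slots 10,0,3 occupied -> index 8.
Table: [872, —, —, 171, 442, —, —, 334, 721, —, 215]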